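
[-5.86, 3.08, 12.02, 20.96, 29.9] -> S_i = -5.86 + 8.94*i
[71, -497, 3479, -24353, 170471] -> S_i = 71*-7^i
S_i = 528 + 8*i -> [528, 536, 544, 552, 560]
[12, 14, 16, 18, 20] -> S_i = 12 + 2*i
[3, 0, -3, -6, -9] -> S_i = 3 + -3*i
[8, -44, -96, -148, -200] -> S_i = 8 + -52*i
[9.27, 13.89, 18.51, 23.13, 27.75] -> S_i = 9.27 + 4.62*i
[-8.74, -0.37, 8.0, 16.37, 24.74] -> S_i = -8.74 + 8.37*i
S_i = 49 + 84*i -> [49, 133, 217, 301, 385]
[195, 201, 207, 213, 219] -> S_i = 195 + 6*i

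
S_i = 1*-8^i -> [1, -8, 64, -512, 4096]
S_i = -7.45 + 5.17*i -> [-7.45, -2.28, 2.89, 8.06, 13.23]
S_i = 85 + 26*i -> [85, 111, 137, 163, 189]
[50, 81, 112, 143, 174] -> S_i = 50 + 31*i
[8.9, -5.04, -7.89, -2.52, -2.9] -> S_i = Random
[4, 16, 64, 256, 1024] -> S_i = 4*4^i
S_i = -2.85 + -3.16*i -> [-2.85, -6.01, -9.17, -12.33, -15.49]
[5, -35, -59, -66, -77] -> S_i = Random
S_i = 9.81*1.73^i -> [9.81, 16.97, 29.36, 50.79, 87.87]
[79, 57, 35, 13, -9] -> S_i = 79 + -22*i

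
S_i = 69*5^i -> [69, 345, 1725, 8625, 43125]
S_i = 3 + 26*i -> [3, 29, 55, 81, 107]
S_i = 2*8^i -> [2, 16, 128, 1024, 8192]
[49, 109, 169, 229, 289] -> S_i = 49 + 60*i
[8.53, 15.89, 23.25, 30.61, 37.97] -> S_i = 8.53 + 7.36*i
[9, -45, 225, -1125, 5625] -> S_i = 9*-5^i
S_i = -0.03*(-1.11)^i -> [-0.03, 0.03, -0.04, 0.04, -0.05]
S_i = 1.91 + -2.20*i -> [1.91, -0.29, -2.49, -4.69, -6.89]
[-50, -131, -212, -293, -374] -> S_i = -50 + -81*i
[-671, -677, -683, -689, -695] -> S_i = -671 + -6*i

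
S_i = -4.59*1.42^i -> [-4.59, -6.52, -9.26, -13.14, -18.66]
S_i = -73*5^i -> [-73, -365, -1825, -9125, -45625]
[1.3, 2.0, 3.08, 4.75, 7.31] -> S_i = 1.30*1.54^i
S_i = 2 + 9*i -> [2, 11, 20, 29, 38]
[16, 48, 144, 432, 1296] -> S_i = 16*3^i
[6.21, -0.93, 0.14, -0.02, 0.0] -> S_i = 6.21*(-0.15)^i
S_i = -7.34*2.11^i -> [-7.34, -15.49, -32.68, -68.95, -145.49]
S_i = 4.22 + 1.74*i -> [4.22, 5.96, 7.7, 9.44, 11.18]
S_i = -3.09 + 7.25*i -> [-3.09, 4.16, 11.41, 18.66, 25.91]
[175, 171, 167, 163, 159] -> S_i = 175 + -4*i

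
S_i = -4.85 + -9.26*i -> [-4.85, -14.11, -23.37, -32.63, -41.89]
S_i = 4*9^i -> [4, 36, 324, 2916, 26244]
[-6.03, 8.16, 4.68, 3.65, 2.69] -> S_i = Random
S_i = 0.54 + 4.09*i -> [0.54, 4.63, 8.72, 12.81, 16.9]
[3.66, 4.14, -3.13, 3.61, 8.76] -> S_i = Random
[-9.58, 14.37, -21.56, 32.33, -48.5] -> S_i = -9.58*(-1.50)^i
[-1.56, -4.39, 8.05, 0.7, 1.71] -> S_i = Random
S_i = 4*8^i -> [4, 32, 256, 2048, 16384]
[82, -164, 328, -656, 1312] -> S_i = 82*-2^i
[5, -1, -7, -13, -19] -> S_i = 5 + -6*i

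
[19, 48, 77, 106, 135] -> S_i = 19 + 29*i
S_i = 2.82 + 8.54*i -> [2.82, 11.36, 19.9, 28.44, 36.98]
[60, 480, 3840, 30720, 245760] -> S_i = 60*8^i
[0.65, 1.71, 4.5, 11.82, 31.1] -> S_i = 0.65*2.63^i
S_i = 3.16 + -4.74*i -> [3.16, -1.58, -6.32, -11.06, -15.8]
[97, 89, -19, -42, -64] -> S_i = Random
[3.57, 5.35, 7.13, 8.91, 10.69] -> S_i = 3.57 + 1.78*i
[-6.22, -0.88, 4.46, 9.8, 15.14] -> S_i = -6.22 + 5.34*i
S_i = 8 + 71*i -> [8, 79, 150, 221, 292]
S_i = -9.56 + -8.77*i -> [-9.56, -18.33, -27.1, -35.87, -44.64]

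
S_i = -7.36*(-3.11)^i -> [-7.36, 22.89, -71.19, 221.39, -688.52]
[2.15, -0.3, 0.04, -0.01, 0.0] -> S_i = 2.15*(-0.14)^i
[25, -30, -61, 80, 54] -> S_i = Random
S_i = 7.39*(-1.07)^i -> [7.39, -7.91, 8.46, -9.05, 9.69]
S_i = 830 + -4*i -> [830, 826, 822, 818, 814]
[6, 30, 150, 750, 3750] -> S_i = 6*5^i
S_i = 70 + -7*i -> [70, 63, 56, 49, 42]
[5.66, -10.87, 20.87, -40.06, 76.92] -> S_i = 5.66*(-1.92)^i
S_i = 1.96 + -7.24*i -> [1.96, -5.28, -12.52, -19.76, -27.0]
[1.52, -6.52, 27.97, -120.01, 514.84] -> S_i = 1.52*(-4.29)^i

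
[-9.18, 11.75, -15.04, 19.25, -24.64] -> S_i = -9.18*(-1.28)^i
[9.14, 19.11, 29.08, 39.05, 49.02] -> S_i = 9.14 + 9.97*i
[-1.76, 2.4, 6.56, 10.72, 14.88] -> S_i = -1.76 + 4.16*i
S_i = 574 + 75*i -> [574, 649, 724, 799, 874]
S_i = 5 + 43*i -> [5, 48, 91, 134, 177]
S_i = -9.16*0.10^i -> [-9.16, -0.92, -0.09, -0.01, -0.0]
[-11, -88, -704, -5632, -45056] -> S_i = -11*8^i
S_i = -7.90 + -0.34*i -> [-7.9, -8.24, -8.58, -8.92, -9.26]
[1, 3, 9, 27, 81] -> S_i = 1*3^i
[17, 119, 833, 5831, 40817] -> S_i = 17*7^i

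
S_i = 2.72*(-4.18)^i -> [2.72, -11.37, 47.52, -198.65, 830.37]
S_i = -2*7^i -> [-2, -14, -98, -686, -4802]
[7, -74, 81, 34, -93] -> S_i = Random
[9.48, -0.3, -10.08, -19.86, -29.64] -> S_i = 9.48 + -9.78*i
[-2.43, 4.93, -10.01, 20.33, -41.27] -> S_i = -2.43*(-2.03)^i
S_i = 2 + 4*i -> [2, 6, 10, 14, 18]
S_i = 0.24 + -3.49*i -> [0.24, -3.25, -6.74, -10.23, -13.72]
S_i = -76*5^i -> [-76, -380, -1900, -9500, -47500]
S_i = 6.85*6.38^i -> [6.85, 43.7, 278.83, 1778.9, 11349.41]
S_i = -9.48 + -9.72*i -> [-9.48, -19.2, -28.92, -38.64, -48.36]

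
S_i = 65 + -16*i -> [65, 49, 33, 17, 1]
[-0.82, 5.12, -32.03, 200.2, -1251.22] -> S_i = -0.82*(-6.25)^i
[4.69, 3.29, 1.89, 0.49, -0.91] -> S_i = 4.69 + -1.40*i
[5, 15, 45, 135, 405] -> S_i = 5*3^i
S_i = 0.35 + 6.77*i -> [0.35, 7.12, 13.89, 20.66, 27.43]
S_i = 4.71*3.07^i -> [4.71, 14.46, 44.39, 136.28, 418.38]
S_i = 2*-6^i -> [2, -12, 72, -432, 2592]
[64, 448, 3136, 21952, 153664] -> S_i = 64*7^i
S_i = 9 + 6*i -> [9, 15, 21, 27, 33]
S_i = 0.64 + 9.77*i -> [0.64, 10.41, 20.18, 29.95, 39.72]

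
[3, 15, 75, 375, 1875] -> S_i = 3*5^i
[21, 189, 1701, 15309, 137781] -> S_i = 21*9^i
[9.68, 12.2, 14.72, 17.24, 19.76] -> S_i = 9.68 + 2.52*i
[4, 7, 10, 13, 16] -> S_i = 4 + 3*i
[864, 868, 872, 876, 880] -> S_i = 864 + 4*i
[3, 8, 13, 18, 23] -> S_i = 3 + 5*i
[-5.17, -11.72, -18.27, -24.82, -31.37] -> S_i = -5.17 + -6.55*i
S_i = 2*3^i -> [2, 6, 18, 54, 162]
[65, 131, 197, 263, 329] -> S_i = 65 + 66*i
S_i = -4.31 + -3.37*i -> [-4.31, -7.68, -11.05, -14.42, -17.79]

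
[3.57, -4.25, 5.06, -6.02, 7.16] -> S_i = 3.57*(-1.19)^i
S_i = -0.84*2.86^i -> [-0.84, -2.4, -6.87, -19.65, -56.2]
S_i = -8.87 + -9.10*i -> [-8.87, -17.97, -27.07, -36.17, -45.27]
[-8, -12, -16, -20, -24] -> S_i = -8 + -4*i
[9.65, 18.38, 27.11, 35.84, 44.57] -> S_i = 9.65 + 8.73*i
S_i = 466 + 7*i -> [466, 473, 480, 487, 494]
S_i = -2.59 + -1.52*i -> [-2.59, -4.11, -5.63, -7.15, -8.67]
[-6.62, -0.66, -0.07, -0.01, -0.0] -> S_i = -6.62*0.10^i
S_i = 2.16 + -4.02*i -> [2.16, -1.86, -5.88, -9.9, -13.92]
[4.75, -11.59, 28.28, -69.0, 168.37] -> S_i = 4.75*(-2.44)^i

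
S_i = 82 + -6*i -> [82, 76, 70, 64, 58]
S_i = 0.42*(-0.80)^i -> [0.42, -0.34, 0.27, -0.22, 0.17]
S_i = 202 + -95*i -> [202, 107, 12, -83, -178]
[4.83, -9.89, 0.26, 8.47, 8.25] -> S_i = Random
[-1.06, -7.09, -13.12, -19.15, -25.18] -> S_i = -1.06 + -6.03*i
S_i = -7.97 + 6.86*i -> [-7.97, -1.11, 5.75, 12.61, 19.47]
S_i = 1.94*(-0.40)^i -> [1.94, -0.78, 0.31, -0.12, 0.05]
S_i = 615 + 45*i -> [615, 660, 705, 750, 795]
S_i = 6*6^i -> [6, 36, 216, 1296, 7776]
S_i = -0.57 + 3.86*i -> [-0.57, 3.29, 7.15, 11.01, 14.87]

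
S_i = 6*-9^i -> [6, -54, 486, -4374, 39366]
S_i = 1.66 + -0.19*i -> [1.66, 1.47, 1.28, 1.09, 0.9]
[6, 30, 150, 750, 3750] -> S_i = 6*5^i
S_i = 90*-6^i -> [90, -540, 3240, -19440, 116640]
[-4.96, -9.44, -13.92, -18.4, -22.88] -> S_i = -4.96 + -4.48*i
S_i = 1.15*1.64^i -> [1.15, 1.89, 3.09, 5.07, 8.32]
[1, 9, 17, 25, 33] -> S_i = 1 + 8*i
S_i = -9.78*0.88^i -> [-9.78, -8.61, -7.57, -6.66, -5.87]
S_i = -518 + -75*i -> [-518, -593, -668, -743, -818]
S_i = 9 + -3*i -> [9, 6, 3, 0, -3]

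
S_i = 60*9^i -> [60, 540, 4860, 43740, 393660]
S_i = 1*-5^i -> [1, -5, 25, -125, 625]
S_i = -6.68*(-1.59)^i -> [-6.68, 10.62, -16.89, 26.85, -42.69]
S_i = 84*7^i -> [84, 588, 4116, 28812, 201684]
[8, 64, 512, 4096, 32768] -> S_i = 8*8^i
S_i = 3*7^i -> [3, 21, 147, 1029, 7203]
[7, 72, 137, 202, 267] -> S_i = 7 + 65*i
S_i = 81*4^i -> [81, 324, 1296, 5184, 20736]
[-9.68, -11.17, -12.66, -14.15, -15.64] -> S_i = -9.68 + -1.49*i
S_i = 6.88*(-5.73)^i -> [6.88, -39.42, 225.89, -1294.35, 7416.64]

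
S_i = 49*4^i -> [49, 196, 784, 3136, 12544]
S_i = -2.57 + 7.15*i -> [-2.57, 4.58, 11.73, 18.88, 26.03]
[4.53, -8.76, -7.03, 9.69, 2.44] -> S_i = Random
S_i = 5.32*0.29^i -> [5.32, 1.54, 0.45, 0.13, 0.04]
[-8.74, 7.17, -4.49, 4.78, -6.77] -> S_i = Random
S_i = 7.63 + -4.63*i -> [7.63, 3.0, -1.63, -6.26, -10.89]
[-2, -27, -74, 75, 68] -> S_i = Random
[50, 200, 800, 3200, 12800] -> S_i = 50*4^i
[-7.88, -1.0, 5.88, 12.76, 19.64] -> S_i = -7.88 + 6.88*i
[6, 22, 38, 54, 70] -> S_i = 6 + 16*i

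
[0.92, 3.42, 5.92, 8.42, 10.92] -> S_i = 0.92 + 2.50*i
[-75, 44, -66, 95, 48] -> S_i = Random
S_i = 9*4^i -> [9, 36, 144, 576, 2304]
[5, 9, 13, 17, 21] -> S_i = 5 + 4*i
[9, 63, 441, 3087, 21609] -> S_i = 9*7^i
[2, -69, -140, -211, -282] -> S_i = 2 + -71*i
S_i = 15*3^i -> [15, 45, 135, 405, 1215]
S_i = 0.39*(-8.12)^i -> [0.39, -3.17, 25.71, -208.8, 1695.46]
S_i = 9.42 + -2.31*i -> [9.42, 7.11, 4.8, 2.49, 0.18]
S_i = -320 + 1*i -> [-320, -319, -318, -317, -316]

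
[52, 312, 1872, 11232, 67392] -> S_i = 52*6^i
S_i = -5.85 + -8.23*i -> [-5.85, -14.08, -22.31, -30.54, -38.77]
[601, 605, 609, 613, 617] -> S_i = 601 + 4*i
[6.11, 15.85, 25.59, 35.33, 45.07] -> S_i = 6.11 + 9.74*i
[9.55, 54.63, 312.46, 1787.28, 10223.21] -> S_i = 9.55*5.72^i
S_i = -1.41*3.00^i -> [-1.41, -4.23, -12.69, -38.07, -114.21]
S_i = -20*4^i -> [-20, -80, -320, -1280, -5120]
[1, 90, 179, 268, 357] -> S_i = 1 + 89*i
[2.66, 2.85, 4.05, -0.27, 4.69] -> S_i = Random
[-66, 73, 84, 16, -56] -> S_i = Random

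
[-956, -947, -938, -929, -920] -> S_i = -956 + 9*i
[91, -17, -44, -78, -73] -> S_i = Random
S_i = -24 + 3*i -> [-24, -21, -18, -15, -12]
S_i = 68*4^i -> [68, 272, 1088, 4352, 17408]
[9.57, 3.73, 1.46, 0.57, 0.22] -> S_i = 9.57*0.39^i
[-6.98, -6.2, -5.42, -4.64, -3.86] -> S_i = -6.98 + 0.78*i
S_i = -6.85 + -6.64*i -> [-6.85, -13.49, -20.13, -26.77, -33.41]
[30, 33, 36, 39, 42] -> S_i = 30 + 3*i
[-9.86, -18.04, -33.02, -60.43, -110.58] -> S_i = -9.86*1.83^i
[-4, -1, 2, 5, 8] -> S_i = -4 + 3*i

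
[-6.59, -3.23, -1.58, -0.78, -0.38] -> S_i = -6.59*0.49^i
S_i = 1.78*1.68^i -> [1.78, 2.99, 5.02, 8.44, 14.18]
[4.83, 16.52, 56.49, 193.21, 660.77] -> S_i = 4.83*3.42^i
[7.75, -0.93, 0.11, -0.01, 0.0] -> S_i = 7.75*(-0.12)^i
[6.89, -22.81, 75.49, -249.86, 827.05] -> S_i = 6.89*(-3.31)^i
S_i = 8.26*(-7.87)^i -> [8.26, -65.01, 511.6, -4026.28, 31686.84]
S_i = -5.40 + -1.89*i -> [-5.4, -7.29, -9.18, -11.07, -12.96]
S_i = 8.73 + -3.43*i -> [8.73, 5.3, 1.87, -1.56, -4.99]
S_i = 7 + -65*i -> [7, -58, -123, -188, -253]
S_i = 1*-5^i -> [1, -5, 25, -125, 625]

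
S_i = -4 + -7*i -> [-4, -11, -18, -25, -32]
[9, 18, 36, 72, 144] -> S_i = 9*2^i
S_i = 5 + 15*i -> [5, 20, 35, 50, 65]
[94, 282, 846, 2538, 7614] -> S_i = 94*3^i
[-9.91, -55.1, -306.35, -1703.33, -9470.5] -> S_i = -9.91*5.56^i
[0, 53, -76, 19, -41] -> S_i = Random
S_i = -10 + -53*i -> [-10, -63, -116, -169, -222]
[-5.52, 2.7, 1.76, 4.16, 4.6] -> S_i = Random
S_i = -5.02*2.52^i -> [-5.02, -12.65, -31.88, -80.34, -202.44]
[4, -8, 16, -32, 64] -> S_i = 4*-2^i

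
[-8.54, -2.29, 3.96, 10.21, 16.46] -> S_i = -8.54 + 6.25*i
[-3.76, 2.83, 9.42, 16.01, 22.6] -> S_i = -3.76 + 6.59*i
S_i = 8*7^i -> [8, 56, 392, 2744, 19208]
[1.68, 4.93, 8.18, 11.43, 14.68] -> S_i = 1.68 + 3.25*i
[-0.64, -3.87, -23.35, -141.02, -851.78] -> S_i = -0.64*6.04^i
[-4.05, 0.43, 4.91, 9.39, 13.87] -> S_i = -4.05 + 4.48*i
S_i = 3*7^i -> [3, 21, 147, 1029, 7203]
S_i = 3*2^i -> [3, 6, 12, 24, 48]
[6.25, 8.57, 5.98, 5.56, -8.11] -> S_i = Random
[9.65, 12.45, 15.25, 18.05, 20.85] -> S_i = 9.65 + 2.80*i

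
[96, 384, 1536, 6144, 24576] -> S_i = 96*4^i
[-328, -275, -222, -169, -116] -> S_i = -328 + 53*i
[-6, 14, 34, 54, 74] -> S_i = -6 + 20*i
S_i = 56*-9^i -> [56, -504, 4536, -40824, 367416]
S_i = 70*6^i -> [70, 420, 2520, 15120, 90720]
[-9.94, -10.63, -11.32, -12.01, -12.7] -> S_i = -9.94 + -0.69*i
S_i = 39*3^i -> [39, 117, 351, 1053, 3159]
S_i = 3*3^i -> [3, 9, 27, 81, 243]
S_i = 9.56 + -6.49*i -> [9.56, 3.07, -3.42, -9.91, -16.4]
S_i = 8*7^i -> [8, 56, 392, 2744, 19208]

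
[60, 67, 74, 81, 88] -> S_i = 60 + 7*i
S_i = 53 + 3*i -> [53, 56, 59, 62, 65]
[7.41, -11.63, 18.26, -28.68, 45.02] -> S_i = 7.41*(-1.57)^i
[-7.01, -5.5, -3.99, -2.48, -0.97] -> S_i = -7.01 + 1.51*i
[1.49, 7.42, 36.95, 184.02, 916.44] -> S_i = 1.49*4.98^i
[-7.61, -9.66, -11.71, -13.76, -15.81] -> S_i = -7.61 + -2.05*i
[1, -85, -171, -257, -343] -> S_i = 1 + -86*i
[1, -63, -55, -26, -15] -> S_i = Random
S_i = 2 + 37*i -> [2, 39, 76, 113, 150]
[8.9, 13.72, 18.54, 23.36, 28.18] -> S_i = 8.90 + 4.82*i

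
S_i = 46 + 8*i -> [46, 54, 62, 70, 78]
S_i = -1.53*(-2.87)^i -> [-1.53, 4.39, -12.6, 36.17, -103.81]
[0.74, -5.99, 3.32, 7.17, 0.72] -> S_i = Random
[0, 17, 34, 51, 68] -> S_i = 0 + 17*i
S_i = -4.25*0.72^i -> [-4.25, -3.06, -2.2, -1.59, -1.14]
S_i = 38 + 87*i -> [38, 125, 212, 299, 386]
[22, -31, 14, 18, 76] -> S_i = Random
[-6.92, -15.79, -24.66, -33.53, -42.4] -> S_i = -6.92 + -8.87*i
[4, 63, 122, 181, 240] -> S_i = 4 + 59*i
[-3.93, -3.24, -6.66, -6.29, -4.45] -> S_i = Random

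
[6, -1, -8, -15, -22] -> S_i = 6 + -7*i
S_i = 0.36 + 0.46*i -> [0.36, 0.82, 1.28, 1.74, 2.2]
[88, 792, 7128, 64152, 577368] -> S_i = 88*9^i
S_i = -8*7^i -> [-8, -56, -392, -2744, -19208]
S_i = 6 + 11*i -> [6, 17, 28, 39, 50]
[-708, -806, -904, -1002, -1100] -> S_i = -708 + -98*i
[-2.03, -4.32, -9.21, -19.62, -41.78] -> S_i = -2.03*2.13^i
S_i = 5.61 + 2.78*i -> [5.61, 8.39, 11.17, 13.95, 16.73]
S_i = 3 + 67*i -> [3, 70, 137, 204, 271]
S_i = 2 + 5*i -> [2, 7, 12, 17, 22]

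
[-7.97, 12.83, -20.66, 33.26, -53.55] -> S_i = -7.97*(-1.61)^i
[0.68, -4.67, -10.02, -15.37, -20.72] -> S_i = 0.68 + -5.35*i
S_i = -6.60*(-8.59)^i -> [-6.6, 56.69, -487.0, 4183.34, -35934.91]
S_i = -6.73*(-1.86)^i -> [-6.73, 12.52, -23.28, 43.31, -80.55]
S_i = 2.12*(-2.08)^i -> [2.12, -4.41, 9.17, -19.08, 39.68]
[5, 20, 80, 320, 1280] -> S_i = 5*4^i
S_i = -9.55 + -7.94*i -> [-9.55, -17.49, -25.43, -33.37, -41.31]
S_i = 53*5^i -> [53, 265, 1325, 6625, 33125]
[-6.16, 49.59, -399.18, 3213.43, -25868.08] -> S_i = -6.16*(-8.05)^i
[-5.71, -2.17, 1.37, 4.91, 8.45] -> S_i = -5.71 + 3.54*i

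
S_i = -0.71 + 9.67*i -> [-0.71, 8.96, 18.63, 28.3, 37.97]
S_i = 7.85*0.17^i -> [7.85, 1.33, 0.23, 0.04, 0.01]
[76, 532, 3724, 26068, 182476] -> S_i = 76*7^i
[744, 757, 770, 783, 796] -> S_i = 744 + 13*i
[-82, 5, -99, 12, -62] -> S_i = Random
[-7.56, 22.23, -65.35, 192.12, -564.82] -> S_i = -7.56*(-2.94)^i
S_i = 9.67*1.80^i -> [9.67, 17.41, 31.33, 56.4, 101.51]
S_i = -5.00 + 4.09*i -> [-5.0, -0.91, 3.18, 7.27, 11.36]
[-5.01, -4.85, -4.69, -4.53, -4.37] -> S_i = -5.01 + 0.16*i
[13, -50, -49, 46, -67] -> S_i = Random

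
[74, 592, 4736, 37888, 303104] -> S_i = 74*8^i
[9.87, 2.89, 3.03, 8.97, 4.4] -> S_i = Random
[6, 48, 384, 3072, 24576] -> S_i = 6*8^i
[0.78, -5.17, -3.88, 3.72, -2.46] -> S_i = Random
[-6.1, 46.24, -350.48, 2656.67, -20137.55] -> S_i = -6.10*(-7.58)^i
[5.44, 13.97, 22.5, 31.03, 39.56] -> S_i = 5.44 + 8.53*i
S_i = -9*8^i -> [-9, -72, -576, -4608, -36864]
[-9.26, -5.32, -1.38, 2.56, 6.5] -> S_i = -9.26 + 3.94*i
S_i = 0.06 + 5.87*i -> [0.06, 5.93, 11.8, 17.67, 23.54]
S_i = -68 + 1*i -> [-68, -67, -66, -65, -64]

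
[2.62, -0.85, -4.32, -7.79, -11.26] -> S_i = 2.62 + -3.47*i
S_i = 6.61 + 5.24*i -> [6.61, 11.85, 17.09, 22.33, 27.57]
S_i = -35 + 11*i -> [-35, -24, -13, -2, 9]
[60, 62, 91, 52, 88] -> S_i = Random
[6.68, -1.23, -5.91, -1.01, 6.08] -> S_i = Random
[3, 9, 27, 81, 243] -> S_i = 3*3^i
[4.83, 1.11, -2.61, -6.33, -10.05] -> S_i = 4.83 + -3.72*i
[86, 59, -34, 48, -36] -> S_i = Random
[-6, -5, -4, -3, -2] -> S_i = -6 + 1*i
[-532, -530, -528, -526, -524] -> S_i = -532 + 2*i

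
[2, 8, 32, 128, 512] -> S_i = 2*4^i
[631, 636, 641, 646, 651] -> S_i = 631 + 5*i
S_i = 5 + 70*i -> [5, 75, 145, 215, 285]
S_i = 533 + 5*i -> [533, 538, 543, 548, 553]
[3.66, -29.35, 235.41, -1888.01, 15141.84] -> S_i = 3.66*(-8.02)^i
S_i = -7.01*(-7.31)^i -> [-7.01, 51.24, -374.59, 2738.23, -20016.47]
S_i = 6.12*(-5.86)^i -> [6.12, -35.86, 210.16, -1231.53, 7216.75]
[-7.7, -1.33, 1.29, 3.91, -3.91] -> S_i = Random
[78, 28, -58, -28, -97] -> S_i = Random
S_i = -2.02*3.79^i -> [-2.02, -7.66, -29.02, -109.97, -416.78]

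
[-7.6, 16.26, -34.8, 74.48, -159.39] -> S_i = -7.60*(-2.14)^i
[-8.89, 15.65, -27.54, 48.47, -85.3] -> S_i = -8.89*(-1.76)^i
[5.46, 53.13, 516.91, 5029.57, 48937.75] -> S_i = 5.46*9.73^i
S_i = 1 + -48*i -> [1, -47, -95, -143, -191]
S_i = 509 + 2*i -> [509, 511, 513, 515, 517]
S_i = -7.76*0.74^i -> [-7.76, -5.74, -4.25, -3.14, -2.33]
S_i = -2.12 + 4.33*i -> [-2.12, 2.21, 6.54, 10.87, 15.2]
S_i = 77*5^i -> [77, 385, 1925, 9625, 48125]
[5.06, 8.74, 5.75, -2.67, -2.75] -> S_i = Random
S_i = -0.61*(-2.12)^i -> [-0.61, 1.29, -2.74, 5.81, -12.32]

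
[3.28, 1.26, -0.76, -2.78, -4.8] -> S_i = 3.28 + -2.02*i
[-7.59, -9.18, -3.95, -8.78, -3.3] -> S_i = Random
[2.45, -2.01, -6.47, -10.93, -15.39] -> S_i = 2.45 + -4.46*i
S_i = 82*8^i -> [82, 656, 5248, 41984, 335872]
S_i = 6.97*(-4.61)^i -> [6.97, -32.13, 148.13, -682.87, 3148.01]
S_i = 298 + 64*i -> [298, 362, 426, 490, 554]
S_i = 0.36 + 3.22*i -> [0.36, 3.58, 6.8, 10.02, 13.24]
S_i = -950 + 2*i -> [-950, -948, -946, -944, -942]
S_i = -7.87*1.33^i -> [-7.87, -10.47, -13.92, -18.52, -24.63]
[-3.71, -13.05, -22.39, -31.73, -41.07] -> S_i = -3.71 + -9.34*i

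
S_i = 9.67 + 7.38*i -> [9.67, 17.05, 24.43, 31.81, 39.19]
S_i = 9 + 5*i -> [9, 14, 19, 24, 29]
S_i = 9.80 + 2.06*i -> [9.8, 11.86, 13.92, 15.98, 18.04]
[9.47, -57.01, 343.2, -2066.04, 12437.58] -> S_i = 9.47*(-6.02)^i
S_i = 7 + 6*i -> [7, 13, 19, 25, 31]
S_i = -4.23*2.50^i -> [-4.23, -10.58, -26.44, -66.09, -165.23]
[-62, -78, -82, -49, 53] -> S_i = Random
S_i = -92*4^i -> [-92, -368, -1472, -5888, -23552]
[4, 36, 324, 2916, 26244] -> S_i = 4*9^i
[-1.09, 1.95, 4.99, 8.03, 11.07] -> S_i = -1.09 + 3.04*i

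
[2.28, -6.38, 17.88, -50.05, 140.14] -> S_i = 2.28*(-2.80)^i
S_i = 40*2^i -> [40, 80, 160, 320, 640]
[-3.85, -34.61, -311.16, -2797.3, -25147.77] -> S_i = -3.85*8.99^i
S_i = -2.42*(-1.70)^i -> [-2.42, 4.11, -6.99, 11.89, -20.21]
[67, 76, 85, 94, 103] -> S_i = 67 + 9*i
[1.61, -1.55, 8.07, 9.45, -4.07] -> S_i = Random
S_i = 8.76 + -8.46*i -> [8.76, 0.3, -8.16, -16.62, -25.08]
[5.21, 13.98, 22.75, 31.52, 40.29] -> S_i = 5.21 + 8.77*i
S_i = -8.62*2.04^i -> [-8.62, -17.58, -35.87, -73.18, -149.29]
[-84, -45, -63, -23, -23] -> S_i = Random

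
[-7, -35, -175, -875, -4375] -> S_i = -7*5^i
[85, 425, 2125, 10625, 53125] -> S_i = 85*5^i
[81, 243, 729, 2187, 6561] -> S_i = 81*3^i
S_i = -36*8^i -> [-36, -288, -2304, -18432, -147456]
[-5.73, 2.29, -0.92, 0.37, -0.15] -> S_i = -5.73*(-0.40)^i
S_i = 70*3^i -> [70, 210, 630, 1890, 5670]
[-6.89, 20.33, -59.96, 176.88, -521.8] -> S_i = -6.89*(-2.95)^i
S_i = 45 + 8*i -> [45, 53, 61, 69, 77]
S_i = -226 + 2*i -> [-226, -224, -222, -220, -218]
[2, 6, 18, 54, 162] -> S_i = 2*3^i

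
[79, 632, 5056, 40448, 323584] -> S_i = 79*8^i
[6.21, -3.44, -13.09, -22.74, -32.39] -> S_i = 6.21 + -9.65*i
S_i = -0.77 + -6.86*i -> [-0.77, -7.63, -14.49, -21.35, -28.21]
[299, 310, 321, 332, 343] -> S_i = 299 + 11*i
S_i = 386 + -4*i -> [386, 382, 378, 374, 370]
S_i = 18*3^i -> [18, 54, 162, 486, 1458]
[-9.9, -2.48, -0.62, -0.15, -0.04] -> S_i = -9.90*0.25^i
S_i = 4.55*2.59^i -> [4.55, 11.78, 30.52, 79.05, 204.74]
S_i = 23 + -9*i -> [23, 14, 5, -4, -13]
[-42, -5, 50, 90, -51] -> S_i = Random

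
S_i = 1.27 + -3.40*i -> [1.27, -2.13, -5.53, -8.93, -12.33]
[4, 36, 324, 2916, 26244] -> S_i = 4*9^i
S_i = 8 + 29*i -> [8, 37, 66, 95, 124]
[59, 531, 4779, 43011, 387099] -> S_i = 59*9^i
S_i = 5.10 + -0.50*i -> [5.1, 4.6, 4.1, 3.6, 3.1]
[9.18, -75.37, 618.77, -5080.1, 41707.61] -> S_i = 9.18*(-8.21)^i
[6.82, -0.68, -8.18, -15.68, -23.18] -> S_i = 6.82 + -7.50*i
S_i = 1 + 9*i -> [1, 10, 19, 28, 37]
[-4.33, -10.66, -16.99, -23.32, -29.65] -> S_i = -4.33 + -6.33*i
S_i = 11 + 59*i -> [11, 70, 129, 188, 247]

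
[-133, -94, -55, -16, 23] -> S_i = -133 + 39*i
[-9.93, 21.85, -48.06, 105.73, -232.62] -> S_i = -9.93*(-2.20)^i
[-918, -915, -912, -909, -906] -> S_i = -918 + 3*i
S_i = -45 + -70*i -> [-45, -115, -185, -255, -325]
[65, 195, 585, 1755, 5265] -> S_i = 65*3^i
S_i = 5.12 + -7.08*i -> [5.12, -1.96, -9.04, -16.12, -23.2]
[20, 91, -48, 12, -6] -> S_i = Random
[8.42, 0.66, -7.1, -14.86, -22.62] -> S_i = 8.42 + -7.76*i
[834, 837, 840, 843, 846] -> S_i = 834 + 3*i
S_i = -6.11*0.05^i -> [-6.11, -0.31, -0.02, -0.0, -0.0]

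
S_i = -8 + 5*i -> [-8, -3, 2, 7, 12]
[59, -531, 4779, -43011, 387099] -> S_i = 59*-9^i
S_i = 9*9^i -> [9, 81, 729, 6561, 59049]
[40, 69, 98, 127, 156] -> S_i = 40 + 29*i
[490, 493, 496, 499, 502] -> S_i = 490 + 3*i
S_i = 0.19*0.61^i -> [0.19, 0.12, 0.07, 0.04, 0.03]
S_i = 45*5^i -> [45, 225, 1125, 5625, 28125]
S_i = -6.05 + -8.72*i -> [-6.05, -14.77, -23.49, -32.21, -40.93]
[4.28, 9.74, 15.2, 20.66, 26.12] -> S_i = 4.28 + 5.46*i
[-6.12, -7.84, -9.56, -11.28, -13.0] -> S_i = -6.12 + -1.72*i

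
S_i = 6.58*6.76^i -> [6.58, 44.48, 300.69, 2032.67, 13740.82]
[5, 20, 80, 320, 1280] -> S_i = 5*4^i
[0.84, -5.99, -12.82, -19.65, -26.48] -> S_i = 0.84 + -6.83*i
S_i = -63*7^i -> [-63, -441, -3087, -21609, -151263]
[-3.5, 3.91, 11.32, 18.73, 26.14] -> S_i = -3.50 + 7.41*i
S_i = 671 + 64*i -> [671, 735, 799, 863, 927]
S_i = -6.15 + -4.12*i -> [-6.15, -10.27, -14.39, -18.51, -22.63]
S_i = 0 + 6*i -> [0, 6, 12, 18, 24]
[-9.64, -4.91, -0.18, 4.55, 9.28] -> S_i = -9.64 + 4.73*i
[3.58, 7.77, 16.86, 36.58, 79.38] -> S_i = 3.58*2.17^i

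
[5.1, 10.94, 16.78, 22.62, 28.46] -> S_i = 5.10 + 5.84*i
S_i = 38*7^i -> [38, 266, 1862, 13034, 91238]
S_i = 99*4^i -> [99, 396, 1584, 6336, 25344]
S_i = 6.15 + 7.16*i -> [6.15, 13.31, 20.47, 27.63, 34.79]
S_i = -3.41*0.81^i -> [-3.41, -2.76, -2.24, -1.81, -1.47]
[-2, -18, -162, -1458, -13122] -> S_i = -2*9^i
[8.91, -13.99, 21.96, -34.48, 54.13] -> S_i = 8.91*(-1.57)^i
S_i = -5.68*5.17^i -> [-5.68, -29.37, -151.82, -784.91, -4057.99]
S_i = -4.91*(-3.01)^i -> [-4.91, 14.78, -44.49, 133.9, -403.04]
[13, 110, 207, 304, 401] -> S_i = 13 + 97*i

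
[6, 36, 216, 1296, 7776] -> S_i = 6*6^i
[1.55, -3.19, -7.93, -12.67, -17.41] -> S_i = 1.55 + -4.74*i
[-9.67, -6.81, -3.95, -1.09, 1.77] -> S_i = -9.67 + 2.86*i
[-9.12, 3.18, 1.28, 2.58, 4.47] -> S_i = Random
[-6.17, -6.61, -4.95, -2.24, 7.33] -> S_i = Random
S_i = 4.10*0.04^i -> [4.1, 0.16, 0.01, 0.0, 0.0]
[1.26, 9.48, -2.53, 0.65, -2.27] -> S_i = Random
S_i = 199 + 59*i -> [199, 258, 317, 376, 435]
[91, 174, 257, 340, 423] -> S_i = 91 + 83*i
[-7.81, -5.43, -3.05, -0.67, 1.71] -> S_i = -7.81 + 2.38*i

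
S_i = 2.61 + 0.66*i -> [2.61, 3.27, 3.93, 4.59, 5.25]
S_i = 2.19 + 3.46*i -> [2.19, 5.65, 9.11, 12.57, 16.03]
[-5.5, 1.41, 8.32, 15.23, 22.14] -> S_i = -5.50 + 6.91*i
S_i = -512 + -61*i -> [-512, -573, -634, -695, -756]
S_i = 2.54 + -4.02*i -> [2.54, -1.48, -5.5, -9.52, -13.54]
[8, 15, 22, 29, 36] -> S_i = 8 + 7*i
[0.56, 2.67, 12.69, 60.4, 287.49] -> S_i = 0.56*4.76^i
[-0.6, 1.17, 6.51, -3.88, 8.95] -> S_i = Random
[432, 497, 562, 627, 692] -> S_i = 432 + 65*i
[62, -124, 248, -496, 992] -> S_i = 62*-2^i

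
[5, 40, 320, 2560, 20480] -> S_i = 5*8^i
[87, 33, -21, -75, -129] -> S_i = 87 + -54*i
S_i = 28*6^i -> [28, 168, 1008, 6048, 36288]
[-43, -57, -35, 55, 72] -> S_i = Random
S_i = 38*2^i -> [38, 76, 152, 304, 608]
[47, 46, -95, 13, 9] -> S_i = Random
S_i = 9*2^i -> [9, 18, 36, 72, 144]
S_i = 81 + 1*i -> [81, 82, 83, 84, 85]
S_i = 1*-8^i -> [1, -8, 64, -512, 4096]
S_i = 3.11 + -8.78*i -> [3.11, -5.67, -14.45, -23.23, -32.01]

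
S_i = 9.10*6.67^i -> [9.1, 60.7, 404.85, 2700.34, 18011.29]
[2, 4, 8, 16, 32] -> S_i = 2*2^i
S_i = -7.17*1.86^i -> [-7.17, -13.34, -24.81, -46.14, -85.82]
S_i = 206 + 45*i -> [206, 251, 296, 341, 386]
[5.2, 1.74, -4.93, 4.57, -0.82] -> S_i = Random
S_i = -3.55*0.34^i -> [-3.55, -1.21, -0.41, -0.14, -0.05]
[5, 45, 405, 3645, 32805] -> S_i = 5*9^i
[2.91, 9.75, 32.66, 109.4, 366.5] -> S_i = 2.91*3.35^i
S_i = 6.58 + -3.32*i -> [6.58, 3.26, -0.06, -3.38, -6.7]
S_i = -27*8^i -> [-27, -216, -1728, -13824, -110592]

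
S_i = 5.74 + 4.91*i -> [5.74, 10.65, 15.56, 20.47, 25.38]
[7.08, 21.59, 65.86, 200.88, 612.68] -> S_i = 7.08*3.05^i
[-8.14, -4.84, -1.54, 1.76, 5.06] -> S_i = -8.14 + 3.30*i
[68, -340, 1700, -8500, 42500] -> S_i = 68*-5^i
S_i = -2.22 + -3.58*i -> [-2.22, -5.8, -9.38, -12.96, -16.54]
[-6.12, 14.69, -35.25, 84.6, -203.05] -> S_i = -6.12*(-2.40)^i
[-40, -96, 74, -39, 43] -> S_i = Random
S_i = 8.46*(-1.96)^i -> [8.46, -16.58, 32.5, -63.7, 124.85]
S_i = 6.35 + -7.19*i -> [6.35, -0.84, -8.03, -15.22, -22.41]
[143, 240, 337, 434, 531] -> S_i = 143 + 97*i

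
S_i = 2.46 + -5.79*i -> [2.46, -3.33, -9.12, -14.91, -20.7]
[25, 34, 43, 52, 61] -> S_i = 25 + 9*i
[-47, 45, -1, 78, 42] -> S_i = Random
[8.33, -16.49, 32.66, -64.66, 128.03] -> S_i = 8.33*(-1.98)^i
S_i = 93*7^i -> [93, 651, 4557, 31899, 223293]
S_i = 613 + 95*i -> [613, 708, 803, 898, 993]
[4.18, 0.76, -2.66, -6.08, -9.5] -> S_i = 4.18 + -3.42*i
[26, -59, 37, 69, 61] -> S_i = Random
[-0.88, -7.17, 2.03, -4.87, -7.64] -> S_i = Random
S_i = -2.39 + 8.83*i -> [-2.39, 6.44, 15.27, 24.1, 32.93]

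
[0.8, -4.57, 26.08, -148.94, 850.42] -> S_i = 0.80*(-5.71)^i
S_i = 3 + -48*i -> [3, -45, -93, -141, -189]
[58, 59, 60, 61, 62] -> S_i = 58 + 1*i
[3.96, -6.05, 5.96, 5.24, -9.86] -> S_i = Random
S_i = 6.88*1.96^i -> [6.88, 13.48, 26.43, 51.8, 101.53]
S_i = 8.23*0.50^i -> [8.23, 4.12, 2.06, 1.03, 0.51]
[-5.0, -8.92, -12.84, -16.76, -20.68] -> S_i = -5.00 + -3.92*i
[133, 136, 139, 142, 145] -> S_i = 133 + 3*i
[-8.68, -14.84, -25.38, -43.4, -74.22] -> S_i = -8.68*1.71^i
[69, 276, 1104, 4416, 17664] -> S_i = 69*4^i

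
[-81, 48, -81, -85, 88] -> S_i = Random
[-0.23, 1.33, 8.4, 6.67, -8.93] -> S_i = Random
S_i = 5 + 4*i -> [5, 9, 13, 17, 21]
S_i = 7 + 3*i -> [7, 10, 13, 16, 19]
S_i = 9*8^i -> [9, 72, 576, 4608, 36864]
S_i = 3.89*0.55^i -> [3.89, 2.14, 1.18, 0.65, 0.36]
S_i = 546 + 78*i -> [546, 624, 702, 780, 858]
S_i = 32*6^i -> [32, 192, 1152, 6912, 41472]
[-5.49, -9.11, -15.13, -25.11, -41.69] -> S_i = -5.49*1.66^i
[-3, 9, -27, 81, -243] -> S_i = -3*-3^i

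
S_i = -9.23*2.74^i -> [-9.23, -25.29, -69.3, -189.87, -520.24]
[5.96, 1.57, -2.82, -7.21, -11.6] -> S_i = 5.96 + -4.39*i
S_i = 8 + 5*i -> [8, 13, 18, 23, 28]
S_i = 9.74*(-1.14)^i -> [9.74, -11.1, 12.66, -14.43, 16.45]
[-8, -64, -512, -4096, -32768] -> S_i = -8*8^i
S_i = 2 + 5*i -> [2, 7, 12, 17, 22]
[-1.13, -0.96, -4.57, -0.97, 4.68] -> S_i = Random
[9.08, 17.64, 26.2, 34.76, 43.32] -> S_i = 9.08 + 8.56*i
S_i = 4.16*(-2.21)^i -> [4.16, -9.19, 20.32, -44.9, 99.23]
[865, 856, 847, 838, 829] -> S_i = 865 + -9*i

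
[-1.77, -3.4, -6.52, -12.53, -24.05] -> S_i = -1.77*1.92^i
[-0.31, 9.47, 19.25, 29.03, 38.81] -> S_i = -0.31 + 9.78*i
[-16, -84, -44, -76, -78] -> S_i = Random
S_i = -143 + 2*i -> [-143, -141, -139, -137, -135]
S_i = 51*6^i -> [51, 306, 1836, 11016, 66096]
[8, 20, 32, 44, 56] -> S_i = 8 + 12*i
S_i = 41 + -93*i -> [41, -52, -145, -238, -331]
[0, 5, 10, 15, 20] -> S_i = 0 + 5*i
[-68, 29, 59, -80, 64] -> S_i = Random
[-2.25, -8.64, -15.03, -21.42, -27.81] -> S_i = -2.25 + -6.39*i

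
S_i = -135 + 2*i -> [-135, -133, -131, -129, -127]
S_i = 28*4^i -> [28, 112, 448, 1792, 7168]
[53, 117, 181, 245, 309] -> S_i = 53 + 64*i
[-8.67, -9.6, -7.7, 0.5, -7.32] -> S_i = Random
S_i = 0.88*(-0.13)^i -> [0.88, -0.11, 0.01, -0.0, 0.0]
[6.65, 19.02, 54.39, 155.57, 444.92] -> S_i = 6.65*2.86^i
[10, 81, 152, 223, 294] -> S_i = 10 + 71*i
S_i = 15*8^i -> [15, 120, 960, 7680, 61440]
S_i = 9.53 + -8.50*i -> [9.53, 1.03, -7.47, -15.97, -24.47]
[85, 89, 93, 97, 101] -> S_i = 85 + 4*i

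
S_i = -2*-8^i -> [-2, 16, -128, 1024, -8192]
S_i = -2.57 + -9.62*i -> [-2.57, -12.19, -21.81, -31.43, -41.05]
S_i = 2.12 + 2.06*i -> [2.12, 4.18, 6.24, 8.3, 10.36]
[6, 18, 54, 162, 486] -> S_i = 6*3^i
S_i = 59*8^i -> [59, 472, 3776, 30208, 241664]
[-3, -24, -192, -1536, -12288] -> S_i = -3*8^i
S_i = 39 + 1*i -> [39, 40, 41, 42, 43]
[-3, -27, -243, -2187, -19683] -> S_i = -3*9^i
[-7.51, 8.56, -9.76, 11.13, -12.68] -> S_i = -7.51*(-1.14)^i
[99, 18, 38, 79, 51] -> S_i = Random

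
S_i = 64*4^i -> [64, 256, 1024, 4096, 16384]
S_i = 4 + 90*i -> [4, 94, 184, 274, 364]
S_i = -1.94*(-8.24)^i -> [-1.94, 15.99, -131.72, 1085.38, -8943.56]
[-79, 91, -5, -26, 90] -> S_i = Random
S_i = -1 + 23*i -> [-1, 22, 45, 68, 91]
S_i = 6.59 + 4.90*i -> [6.59, 11.49, 16.39, 21.29, 26.19]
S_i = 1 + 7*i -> [1, 8, 15, 22, 29]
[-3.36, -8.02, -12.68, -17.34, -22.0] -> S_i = -3.36 + -4.66*i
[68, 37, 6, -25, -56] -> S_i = 68 + -31*i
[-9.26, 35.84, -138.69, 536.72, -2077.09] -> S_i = -9.26*(-3.87)^i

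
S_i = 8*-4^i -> [8, -32, 128, -512, 2048]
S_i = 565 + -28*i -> [565, 537, 509, 481, 453]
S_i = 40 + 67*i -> [40, 107, 174, 241, 308]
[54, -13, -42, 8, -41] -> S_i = Random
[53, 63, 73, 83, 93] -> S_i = 53 + 10*i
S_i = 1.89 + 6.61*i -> [1.89, 8.5, 15.11, 21.72, 28.33]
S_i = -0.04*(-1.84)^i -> [-0.04, 0.07, -0.14, 0.25, -0.46]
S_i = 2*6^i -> [2, 12, 72, 432, 2592]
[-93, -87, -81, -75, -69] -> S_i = -93 + 6*i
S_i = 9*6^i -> [9, 54, 324, 1944, 11664]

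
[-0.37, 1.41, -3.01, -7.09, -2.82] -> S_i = Random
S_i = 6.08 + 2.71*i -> [6.08, 8.79, 11.5, 14.21, 16.92]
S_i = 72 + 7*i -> [72, 79, 86, 93, 100]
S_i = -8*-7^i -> [-8, 56, -392, 2744, -19208]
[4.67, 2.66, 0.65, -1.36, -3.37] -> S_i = 4.67 + -2.01*i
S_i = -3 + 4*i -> [-3, 1, 5, 9, 13]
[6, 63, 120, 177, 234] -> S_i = 6 + 57*i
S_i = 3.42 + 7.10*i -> [3.42, 10.52, 17.62, 24.72, 31.82]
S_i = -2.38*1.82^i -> [-2.38, -4.33, -7.88, -14.35, -26.11]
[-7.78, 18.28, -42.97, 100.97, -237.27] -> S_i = -7.78*(-2.35)^i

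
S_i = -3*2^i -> [-3, -6, -12, -24, -48]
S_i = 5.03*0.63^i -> [5.03, 3.17, 2.0, 1.26, 0.79]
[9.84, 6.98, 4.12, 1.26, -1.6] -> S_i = 9.84 + -2.86*i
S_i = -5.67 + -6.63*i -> [-5.67, -12.3, -18.93, -25.56, -32.19]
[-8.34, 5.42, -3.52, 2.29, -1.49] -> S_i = -8.34*(-0.65)^i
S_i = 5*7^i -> [5, 35, 245, 1715, 12005]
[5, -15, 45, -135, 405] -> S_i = 5*-3^i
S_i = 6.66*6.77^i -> [6.66, 45.09, 305.25, 2066.52, 13990.36]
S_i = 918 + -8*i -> [918, 910, 902, 894, 886]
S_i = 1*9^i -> [1, 9, 81, 729, 6561]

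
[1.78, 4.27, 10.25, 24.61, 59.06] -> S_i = 1.78*2.40^i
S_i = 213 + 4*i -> [213, 217, 221, 225, 229]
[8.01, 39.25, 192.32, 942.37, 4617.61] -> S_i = 8.01*4.90^i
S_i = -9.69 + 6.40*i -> [-9.69, -3.29, 3.11, 9.51, 15.91]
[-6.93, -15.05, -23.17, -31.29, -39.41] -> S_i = -6.93 + -8.12*i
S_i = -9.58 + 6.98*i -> [-9.58, -2.6, 4.38, 11.36, 18.34]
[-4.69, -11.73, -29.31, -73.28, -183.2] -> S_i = -4.69*2.50^i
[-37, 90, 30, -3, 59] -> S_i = Random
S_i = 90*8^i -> [90, 720, 5760, 46080, 368640]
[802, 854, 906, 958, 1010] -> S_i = 802 + 52*i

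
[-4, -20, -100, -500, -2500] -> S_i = -4*5^i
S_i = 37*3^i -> [37, 111, 333, 999, 2997]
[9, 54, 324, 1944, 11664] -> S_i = 9*6^i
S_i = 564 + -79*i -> [564, 485, 406, 327, 248]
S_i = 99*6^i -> [99, 594, 3564, 21384, 128304]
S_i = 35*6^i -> [35, 210, 1260, 7560, 45360]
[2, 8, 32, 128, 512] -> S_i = 2*4^i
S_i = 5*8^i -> [5, 40, 320, 2560, 20480]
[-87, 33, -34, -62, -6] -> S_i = Random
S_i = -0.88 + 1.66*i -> [-0.88, 0.78, 2.44, 4.1, 5.76]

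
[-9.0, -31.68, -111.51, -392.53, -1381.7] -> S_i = -9.00*3.52^i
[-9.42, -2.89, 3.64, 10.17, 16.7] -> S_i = -9.42 + 6.53*i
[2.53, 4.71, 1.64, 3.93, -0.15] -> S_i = Random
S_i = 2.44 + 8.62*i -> [2.44, 11.06, 19.68, 28.3, 36.92]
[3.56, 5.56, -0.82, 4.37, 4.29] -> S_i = Random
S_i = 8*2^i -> [8, 16, 32, 64, 128]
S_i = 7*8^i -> [7, 56, 448, 3584, 28672]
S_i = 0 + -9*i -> [0, -9, -18, -27, -36]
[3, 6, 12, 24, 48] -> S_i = 3*2^i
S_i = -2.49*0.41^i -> [-2.49, -1.02, -0.42, -0.17, -0.07]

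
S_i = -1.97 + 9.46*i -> [-1.97, 7.49, 16.95, 26.41, 35.87]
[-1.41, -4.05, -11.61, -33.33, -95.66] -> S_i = -1.41*2.87^i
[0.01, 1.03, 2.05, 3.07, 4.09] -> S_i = 0.01 + 1.02*i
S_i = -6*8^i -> [-6, -48, -384, -3072, -24576]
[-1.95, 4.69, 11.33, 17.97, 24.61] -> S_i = -1.95 + 6.64*i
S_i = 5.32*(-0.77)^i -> [5.32, -4.1, 3.15, -2.43, 1.87]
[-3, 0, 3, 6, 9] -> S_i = -3 + 3*i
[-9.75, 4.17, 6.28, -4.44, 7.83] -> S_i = Random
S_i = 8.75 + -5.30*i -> [8.75, 3.45, -1.85, -7.15, -12.45]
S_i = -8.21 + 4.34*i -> [-8.21, -3.87, 0.47, 4.81, 9.15]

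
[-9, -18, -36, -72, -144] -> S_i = -9*2^i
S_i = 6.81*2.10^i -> [6.81, 14.3, 30.03, 63.07, 132.44]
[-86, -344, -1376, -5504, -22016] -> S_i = -86*4^i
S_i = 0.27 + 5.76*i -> [0.27, 6.03, 11.79, 17.55, 23.31]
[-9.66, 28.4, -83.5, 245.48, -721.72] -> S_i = -9.66*(-2.94)^i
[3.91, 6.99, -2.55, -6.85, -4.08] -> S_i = Random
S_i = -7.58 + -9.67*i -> [-7.58, -17.25, -26.92, -36.59, -46.26]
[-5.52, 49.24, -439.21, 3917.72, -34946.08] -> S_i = -5.52*(-8.92)^i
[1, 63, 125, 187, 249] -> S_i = 1 + 62*i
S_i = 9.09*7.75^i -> [9.09, 70.45, 545.97, 4231.25, 32792.21]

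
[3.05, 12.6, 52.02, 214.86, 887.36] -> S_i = 3.05*4.13^i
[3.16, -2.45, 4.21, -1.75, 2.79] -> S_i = Random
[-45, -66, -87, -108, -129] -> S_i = -45 + -21*i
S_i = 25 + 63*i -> [25, 88, 151, 214, 277]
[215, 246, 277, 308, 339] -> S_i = 215 + 31*i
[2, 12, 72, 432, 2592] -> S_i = 2*6^i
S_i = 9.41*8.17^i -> [9.41, 76.88, 628.11, 5131.64, 41925.46]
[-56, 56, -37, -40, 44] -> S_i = Random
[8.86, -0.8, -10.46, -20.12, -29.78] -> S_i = 8.86 + -9.66*i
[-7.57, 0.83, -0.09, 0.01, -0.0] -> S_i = -7.57*(-0.11)^i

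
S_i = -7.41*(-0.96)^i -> [-7.41, 7.11, -6.83, 6.56, -6.29]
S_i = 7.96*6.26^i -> [7.96, 49.83, 311.93, 1952.7, 12223.92]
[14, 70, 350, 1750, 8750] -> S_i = 14*5^i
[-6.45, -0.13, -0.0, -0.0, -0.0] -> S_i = -6.45*0.02^i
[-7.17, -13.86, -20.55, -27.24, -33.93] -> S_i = -7.17 + -6.69*i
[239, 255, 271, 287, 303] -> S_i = 239 + 16*i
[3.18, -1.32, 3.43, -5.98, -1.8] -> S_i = Random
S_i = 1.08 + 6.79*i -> [1.08, 7.87, 14.66, 21.45, 28.24]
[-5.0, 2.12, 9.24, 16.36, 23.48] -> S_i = -5.00 + 7.12*i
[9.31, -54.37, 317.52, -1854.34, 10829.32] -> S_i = 9.31*(-5.84)^i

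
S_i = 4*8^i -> [4, 32, 256, 2048, 16384]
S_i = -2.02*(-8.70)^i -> [-2.02, 17.57, -152.89, 1330.18, -11572.53]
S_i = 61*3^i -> [61, 183, 549, 1647, 4941]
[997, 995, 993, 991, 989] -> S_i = 997 + -2*i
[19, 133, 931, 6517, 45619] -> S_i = 19*7^i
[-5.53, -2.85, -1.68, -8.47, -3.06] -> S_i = Random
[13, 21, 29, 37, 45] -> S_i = 13 + 8*i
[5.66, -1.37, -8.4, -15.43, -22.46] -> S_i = 5.66 + -7.03*i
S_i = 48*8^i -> [48, 384, 3072, 24576, 196608]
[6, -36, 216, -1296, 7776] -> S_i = 6*-6^i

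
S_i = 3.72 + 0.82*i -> [3.72, 4.54, 5.36, 6.18, 7.0]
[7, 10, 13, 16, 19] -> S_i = 7 + 3*i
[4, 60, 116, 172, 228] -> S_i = 4 + 56*i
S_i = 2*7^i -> [2, 14, 98, 686, 4802]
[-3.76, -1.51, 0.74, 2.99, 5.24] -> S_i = -3.76 + 2.25*i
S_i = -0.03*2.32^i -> [-0.03, -0.07, -0.16, -0.37, -0.87]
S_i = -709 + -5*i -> [-709, -714, -719, -724, -729]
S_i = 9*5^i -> [9, 45, 225, 1125, 5625]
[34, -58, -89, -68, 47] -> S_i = Random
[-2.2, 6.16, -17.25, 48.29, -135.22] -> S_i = -2.20*(-2.80)^i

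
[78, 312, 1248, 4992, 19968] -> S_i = 78*4^i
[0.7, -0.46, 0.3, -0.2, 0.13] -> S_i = 0.70*(-0.66)^i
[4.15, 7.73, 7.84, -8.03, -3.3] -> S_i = Random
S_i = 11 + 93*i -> [11, 104, 197, 290, 383]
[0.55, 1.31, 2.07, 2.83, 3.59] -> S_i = 0.55 + 0.76*i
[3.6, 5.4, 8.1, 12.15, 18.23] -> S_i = 3.60*1.50^i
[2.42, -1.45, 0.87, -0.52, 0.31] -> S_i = 2.42*(-0.60)^i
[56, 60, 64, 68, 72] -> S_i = 56 + 4*i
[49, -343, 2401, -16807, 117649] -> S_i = 49*-7^i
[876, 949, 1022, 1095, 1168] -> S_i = 876 + 73*i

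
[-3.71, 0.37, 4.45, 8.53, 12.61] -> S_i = -3.71 + 4.08*i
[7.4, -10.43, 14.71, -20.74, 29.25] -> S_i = 7.40*(-1.41)^i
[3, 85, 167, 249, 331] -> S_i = 3 + 82*i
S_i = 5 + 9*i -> [5, 14, 23, 32, 41]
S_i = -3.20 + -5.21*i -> [-3.2, -8.41, -13.62, -18.83, -24.04]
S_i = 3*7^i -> [3, 21, 147, 1029, 7203]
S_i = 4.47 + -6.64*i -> [4.47, -2.17, -8.81, -15.45, -22.09]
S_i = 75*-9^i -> [75, -675, 6075, -54675, 492075]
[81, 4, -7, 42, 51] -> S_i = Random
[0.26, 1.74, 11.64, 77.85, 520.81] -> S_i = 0.26*6.69^i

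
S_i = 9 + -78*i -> [9, -69, -147, -225, -303]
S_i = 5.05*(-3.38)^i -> [5.05, -17.07, 57.69, -195.0, 659.11]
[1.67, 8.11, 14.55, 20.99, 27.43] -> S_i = 1.67 + 6.44*i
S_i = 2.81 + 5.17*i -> [2.81, 7.98, 13.15, 18.32, 23.49]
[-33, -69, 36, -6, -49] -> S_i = Random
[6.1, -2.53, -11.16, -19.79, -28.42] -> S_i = 6.10 + -8.63*i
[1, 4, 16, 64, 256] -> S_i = 1*4^i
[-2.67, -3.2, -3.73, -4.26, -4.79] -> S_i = -2.67 + -0.53*i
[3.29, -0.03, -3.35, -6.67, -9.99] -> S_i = 3.29 + -3.32*i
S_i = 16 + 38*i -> [16, 54, 92, 130, 168]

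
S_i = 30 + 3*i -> [30, 33, 36, 39, 42]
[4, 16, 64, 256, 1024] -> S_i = 4*4^i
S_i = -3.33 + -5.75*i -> [-3.33, -9.08, -14.83, -20.58, -26.33]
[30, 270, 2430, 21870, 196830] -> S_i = 30*9^i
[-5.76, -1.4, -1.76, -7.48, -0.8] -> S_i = Random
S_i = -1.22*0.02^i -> [-1.22, -0.02, -0.0, -0.0, -0.0]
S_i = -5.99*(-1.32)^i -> [-5.99, 7.91, -10.44, 13.78, -18.19]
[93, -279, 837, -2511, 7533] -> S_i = 93*-3^i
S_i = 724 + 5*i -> [724, 729, 734, 739, 744]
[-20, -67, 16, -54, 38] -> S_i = Random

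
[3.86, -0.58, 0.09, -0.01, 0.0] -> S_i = 3.86*(-0.15)^i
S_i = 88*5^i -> [88, 440, 2200, 11000, 55000]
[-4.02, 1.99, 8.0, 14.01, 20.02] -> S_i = -4.02 + 6.01*i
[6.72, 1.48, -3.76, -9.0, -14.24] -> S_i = 6.72 + -5.24*i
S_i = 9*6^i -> [9, 54, 324, 1944, 11664]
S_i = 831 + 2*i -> [831, 833, 835, 837, 839]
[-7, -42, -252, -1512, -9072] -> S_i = -7*6^i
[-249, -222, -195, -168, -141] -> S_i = -249 + 27*i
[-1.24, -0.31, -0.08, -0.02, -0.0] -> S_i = -1.24*0.25^i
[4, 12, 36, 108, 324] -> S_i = 4*3^i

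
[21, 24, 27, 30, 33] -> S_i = 21 + 3*i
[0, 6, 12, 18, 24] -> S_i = 0 + 6*i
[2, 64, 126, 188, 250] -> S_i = 2 + 62*i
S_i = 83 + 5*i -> [83, 88, 93, 98, 103]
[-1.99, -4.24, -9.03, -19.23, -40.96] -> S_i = -1.99*2.13^i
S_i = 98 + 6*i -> [98, 104, 110, 116, 122]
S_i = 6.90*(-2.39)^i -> [6.9, -16.49, 39.41, -94.2, 225.13]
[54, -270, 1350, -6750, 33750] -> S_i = 54*-5^i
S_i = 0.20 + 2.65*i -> [0.2, 2.85, 5.5, 8.15, 10.8]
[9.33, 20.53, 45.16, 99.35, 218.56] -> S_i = 9.33*2.20^i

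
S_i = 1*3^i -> [1, 3, 9, 27, 81]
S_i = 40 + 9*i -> [40, 49, 58, 67, 76]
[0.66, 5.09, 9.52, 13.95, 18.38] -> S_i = 0.66 + 4.43*i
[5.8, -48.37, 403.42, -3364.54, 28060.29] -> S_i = 5.80*(-8.34)^i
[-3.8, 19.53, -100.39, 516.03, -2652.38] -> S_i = -3.80*(-5.14)^i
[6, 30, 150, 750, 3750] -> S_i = 6*5^i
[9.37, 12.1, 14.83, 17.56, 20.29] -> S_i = 9.37 + 2.73*i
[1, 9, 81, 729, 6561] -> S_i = 1*9^i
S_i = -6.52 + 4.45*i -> [-6.52, -2.07, 2.38, 6.83, 11.28]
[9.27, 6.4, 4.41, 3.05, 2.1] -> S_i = 9.27*0.69^i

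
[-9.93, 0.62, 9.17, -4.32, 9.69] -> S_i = Random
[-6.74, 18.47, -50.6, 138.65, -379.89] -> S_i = -6.74*(-2.74)^i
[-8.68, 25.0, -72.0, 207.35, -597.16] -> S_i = -8.68*(-2.88)^i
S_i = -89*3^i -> [-89, -267, -801, -2403, -7209]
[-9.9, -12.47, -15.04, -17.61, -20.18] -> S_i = -9.90 + -2.57*i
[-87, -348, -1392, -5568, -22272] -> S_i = -87*4^i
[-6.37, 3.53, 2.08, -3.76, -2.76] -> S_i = Random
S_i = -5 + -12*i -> [-5, -17, -29, -41, -53]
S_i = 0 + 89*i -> [0, 89, 178, 267, 356]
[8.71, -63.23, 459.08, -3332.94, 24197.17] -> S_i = 8.71*(-7.26)^i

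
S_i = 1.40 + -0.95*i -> [1.4, 0.45, -0.5, -1.45, -2.4]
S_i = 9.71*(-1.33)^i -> [9.71, -12.91, 17.18, -22.84, 30.38]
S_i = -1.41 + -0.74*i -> [-1.41, -2.15, -2.89, -3.63, -4.37]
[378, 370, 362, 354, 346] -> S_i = 378 + -8*i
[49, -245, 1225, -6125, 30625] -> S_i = 49*-5^i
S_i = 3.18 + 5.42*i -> [3.18, 8.6, 14.02, 19.44, 24.86]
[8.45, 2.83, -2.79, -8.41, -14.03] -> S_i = 8.45 + -5.62*i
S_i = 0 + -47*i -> [0, -47, -94, -141, -188]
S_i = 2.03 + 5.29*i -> [2.03, 7.32, 12.61, 17.9, 23.19]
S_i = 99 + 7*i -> [99, 106, 113, 120, 127]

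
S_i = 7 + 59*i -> [7, 66, 125, 184, 243]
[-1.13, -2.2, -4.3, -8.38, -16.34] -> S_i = -1.13*1.95^i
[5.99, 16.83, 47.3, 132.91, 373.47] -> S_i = 5.99*2.81^i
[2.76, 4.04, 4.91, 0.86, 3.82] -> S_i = Random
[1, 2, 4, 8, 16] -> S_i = 1*2^i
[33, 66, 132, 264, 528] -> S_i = 33*2^i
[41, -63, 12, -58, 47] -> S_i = Random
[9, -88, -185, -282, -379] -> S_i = 9 + -97*i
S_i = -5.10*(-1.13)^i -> [-5.1, 5.76, -6.51, 7.36, -8.32]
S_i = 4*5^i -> [4, 20, 100, 500, 2500]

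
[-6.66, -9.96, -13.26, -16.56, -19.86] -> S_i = -6.66 + -3.30*i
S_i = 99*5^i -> [99, 495, 2475, 12375, 61875]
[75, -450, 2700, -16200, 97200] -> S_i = 75*-6^i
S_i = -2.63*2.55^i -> [-2.63, -6.71, -17.1, -43.61, -111.2]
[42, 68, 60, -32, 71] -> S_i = Random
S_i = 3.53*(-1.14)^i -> [3.53, -4.02, 4.59, -5.23, 5.96]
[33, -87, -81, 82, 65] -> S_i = Random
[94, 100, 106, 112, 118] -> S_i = 94 + 6*i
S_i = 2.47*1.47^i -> [2.47, 3.63, 5.34, 7.85, 11.53]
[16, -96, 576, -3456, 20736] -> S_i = 16*-6^i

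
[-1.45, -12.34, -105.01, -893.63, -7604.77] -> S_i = -1.45*8.51^i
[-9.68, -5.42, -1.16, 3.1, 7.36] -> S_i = -9.68 + 4.26*i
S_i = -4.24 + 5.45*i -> [-4.24, 1.21, 6.66, 12.11, 17.56]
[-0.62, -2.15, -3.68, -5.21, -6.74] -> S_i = -0.62 + -1.53*i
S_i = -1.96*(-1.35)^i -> [-1.96, 2.65, -3.57, 4.82, -6.51]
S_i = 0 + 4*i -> [0, 4, 8, 12, 16]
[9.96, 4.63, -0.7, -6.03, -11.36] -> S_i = 9.96 + -5.33*i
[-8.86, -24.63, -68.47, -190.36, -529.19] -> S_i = -8.86*2.78^i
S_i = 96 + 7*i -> [96, 103, 110, 117, 124]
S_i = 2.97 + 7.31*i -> [2.97, 10.28, 17.59, 24.9, 32.21]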